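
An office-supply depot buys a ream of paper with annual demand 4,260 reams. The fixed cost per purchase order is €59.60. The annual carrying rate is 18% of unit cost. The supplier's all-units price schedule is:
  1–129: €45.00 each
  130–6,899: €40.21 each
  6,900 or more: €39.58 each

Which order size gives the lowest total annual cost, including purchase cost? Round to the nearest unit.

Holding cost per unit per year at price C is H = 0.18·C.
For each price level, check whether its EOQ is feasible; otherwise the best quantity at that price is the breakpoint.
Tier 1 (€45.00): EOQ = 250.4 exceeds tier's upper bound 129, so this tier is dominated.
EOQ at €40.21 = 264.9 (feasible in tier 2): TC = 4,260×€40.21 + (4,260/264.9)×59.6 + (264.9/2)×0.18×€40.21 = €173,211.71.
EOQ at €39.58 = 267.0 < 6900, so use break Q=6900: TC = 4,260×€39.58 + (4,260/6900.0)×59.6 + (6900.0/2)×0.18×€39.58 = €193,226.78.
Lowest total cost is €173,211.71 at Q = 264.9.

Q* ≈ 265 reams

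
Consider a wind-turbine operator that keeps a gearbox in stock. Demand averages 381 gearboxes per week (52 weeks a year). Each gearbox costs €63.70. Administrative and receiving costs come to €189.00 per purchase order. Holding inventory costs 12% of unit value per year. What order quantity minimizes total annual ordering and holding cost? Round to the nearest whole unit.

Q* ≈ 990 gearboxes

Annual demand D = 381 × 52 = 19,812.
Holding cost H = 0.12 × €63.70 = €7.6440 per unit per year.
EOQ = √(2DS / H) = √(2 × 19,812 × 189 / 7.644).
= √(7,488,936 / 7.644) = √979,714.2857 ≈ 989.805.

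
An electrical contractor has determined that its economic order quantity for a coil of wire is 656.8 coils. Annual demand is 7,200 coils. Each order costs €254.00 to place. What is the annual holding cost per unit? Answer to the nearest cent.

The basic EOQ model gives Q* = √(2DS/H); rearrange for the unknown.
From Q* = √(2DS/H): H = 2DS / Q*² = 2 × 7,200 × 254 / 656.8² = 8.4787.

H ≈ €8.48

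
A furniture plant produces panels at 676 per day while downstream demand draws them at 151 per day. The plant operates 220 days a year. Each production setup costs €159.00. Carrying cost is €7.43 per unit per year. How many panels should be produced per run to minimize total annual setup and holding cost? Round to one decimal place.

Annual demand D = 151 × 220 = 33,220.
Production build-up factor (1 − d/p) = 1 − 151/676 = 0.7766.
Q* = √(2DS / (H(1 − d/p))) = √(2 × 33,220 × 159 / (7.43 × 0.7766)).
= √(10,563,960 / 5.7703) ≈ 1353.046.

Q* ≈ 1,353.0 panels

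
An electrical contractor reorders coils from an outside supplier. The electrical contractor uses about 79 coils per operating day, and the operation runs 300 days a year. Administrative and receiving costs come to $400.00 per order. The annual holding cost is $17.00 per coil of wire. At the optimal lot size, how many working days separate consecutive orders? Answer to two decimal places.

T ≈ 13.37 days

Annual demand D = 79 × 300 = 23,700.
EOQ = √(2DS/H) = √(2 × 23,700 × 400 / 17) ≈ 1056.07.
Cycle time = Q*/D × 300 = 1056.07 / 23,700 × 300 ≈ 13.368 days.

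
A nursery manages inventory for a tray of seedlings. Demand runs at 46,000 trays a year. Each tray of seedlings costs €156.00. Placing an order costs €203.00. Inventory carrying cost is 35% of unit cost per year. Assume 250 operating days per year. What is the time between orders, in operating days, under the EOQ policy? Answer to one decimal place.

Holding cost H = 0.35 × €156.00 = €54.6000 per unit per year.
EOQ = √(2DS/H) = √(2 × 46,000 × 203 / 54.6) ≈ 584.85.
Cycle time = Q*/D × 250 = 584.85 / 46,000 × 250 ≈ 3.179 days.

T ≈ 3.2 days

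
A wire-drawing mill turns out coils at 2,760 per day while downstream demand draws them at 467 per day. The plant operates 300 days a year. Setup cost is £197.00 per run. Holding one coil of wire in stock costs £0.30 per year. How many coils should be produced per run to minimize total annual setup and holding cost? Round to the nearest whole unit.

Q* ≈ 14,882 coils

Annual demand D = 467 × 300 = 140,100.
Production build-up factor (1 − d/p) = 1 − 467/2,760 = 0.8308.
Q* = √(2DS / (H(1 − d/p))) = √(2 × 140,100 × 197 / (0.3 × 0.8308)).
= √(55,199,400 / 0.2492) ≈ 14881.923.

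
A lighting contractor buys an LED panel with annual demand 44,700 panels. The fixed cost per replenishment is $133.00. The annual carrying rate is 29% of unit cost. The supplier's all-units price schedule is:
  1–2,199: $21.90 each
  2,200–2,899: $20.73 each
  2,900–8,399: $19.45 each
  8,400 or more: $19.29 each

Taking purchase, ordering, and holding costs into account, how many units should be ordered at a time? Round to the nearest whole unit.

Q* ≈ 2,900 panels

Holding cost per unit per year at price C is H = 0.29·C.
Evaluate total cost at each tier's feasible EOQ or, if the EOQ is below the tier, at the tier's minimum quantity.
EOQ at $21.90 = 1368.3 (feasible in tier 1): TC = 44,700×$21.90 + (44,700/1368.3)×133 + (1368.3/2)×0.29×$21.90 = $987,619.92.
EOQ at $20.73 = 1406.4 < 2200, so use break Q=2200: TC = 44,700×$20.73 + (44,700/2200.0)×133 + (2200.0/2)×0.29×$20.73 = $935,946.19.
EOQ at $19.45 = 1451.9 < 2900, so use break Q=2900: TC = 44,700×$19.45 + (44,700/2900.0)×133 + (2900.0/2)×0.29×$19.45 = $879,643.76.
EOQ at $19.29 = 1457.9 < 8400, so use break Q=8400: TC = 44,700×$19.29 + (44,700/8400.0)×133 + (8400.0/2)×0.29×$19.29 = $886,465.97.
Lowest total cost is $879,643.76 at Q = 2900.0.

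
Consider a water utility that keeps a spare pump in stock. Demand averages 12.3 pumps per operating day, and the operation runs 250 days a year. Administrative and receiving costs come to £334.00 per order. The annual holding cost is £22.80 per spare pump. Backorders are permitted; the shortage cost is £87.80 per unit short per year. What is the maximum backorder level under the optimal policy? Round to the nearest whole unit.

S* ≈ 69 pumps

Annual demand D = 12.3 × 250 = 3,075.
With planned backorders, Q* = √(2DS/H) · √((H+B)/B).
√(2DS/H) = √(2 × 3,075 × 334 / 22.8) = 300.153.
√((H+B)/B) = √((22.8+87.8)/87.8) = 1.1224.
Q* ≈ 336.879.
S* = Q* · H/(H+B) = 336.879 × 22.8/110.6 ≈ 69.447.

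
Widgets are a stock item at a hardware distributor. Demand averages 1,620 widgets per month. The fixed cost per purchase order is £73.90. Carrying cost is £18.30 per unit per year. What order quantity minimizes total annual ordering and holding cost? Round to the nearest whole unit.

Annual demand D = 1,620 × 12 = 19,440.
EOQ = √(2DS / H) = √(2 × 19,440 × 73.9 / 18.3).
= √(2,873,232 / 18.3) = √157,007.2131 ≈ 396.241.

Q* ≈ 396 widgets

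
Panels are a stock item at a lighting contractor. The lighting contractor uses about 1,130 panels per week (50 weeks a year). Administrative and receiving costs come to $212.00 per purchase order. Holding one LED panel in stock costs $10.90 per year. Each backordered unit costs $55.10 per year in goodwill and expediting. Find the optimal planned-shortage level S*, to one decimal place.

Annual demand D = 1,130 × 50 = 56,500.
With planned backorders, Q* = √(2DS/H) · √((H+B)/B).
√(2DS/H) = √(2 × 56,500 × 212 / 10.9) = 1482.497.
√((H+B)/B) = √((10.9+55.1)/55.1) = 1.0945.
Q* ≈ 1622.520.
S* = Q* · H/(H+B) = 1622.520 × 10.9/66 ≈ 267.962.

S* ≈ 268.0 panels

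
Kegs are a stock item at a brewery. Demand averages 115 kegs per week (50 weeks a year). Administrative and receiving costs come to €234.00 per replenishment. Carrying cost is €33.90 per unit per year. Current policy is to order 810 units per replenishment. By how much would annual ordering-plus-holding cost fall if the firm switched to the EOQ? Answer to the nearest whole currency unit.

Annual demand D = 115 × 50 = 5,750.
EOQ = √(2DS/H) = √(2 × 5,750 × 234 / 33.9) ≈ 281.75.
Cost at Q* = (D/Q*)S + (Q*/2)H = √(2DSH) ≈ €9,551.17.
Cost at Q = 810: (5,750/810)×234 + (810/2)×33.9 = €1,661.11 + €13,729.50 = €15,390.61.
Excess = €15,390.61 − €9,551.17 = €5,839.44.

Extra cost ≈ €5,839 per year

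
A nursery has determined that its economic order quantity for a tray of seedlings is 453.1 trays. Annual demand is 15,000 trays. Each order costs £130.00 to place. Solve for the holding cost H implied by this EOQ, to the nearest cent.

H ≈ £19.00

Squaring Q* = √(2DS/H) gives Q*² = 2DS/H.
From Q* = √(2DS/H): H = 2DS / Q*² = 2 × 15,000 × 130 / 453.1² = 18.9966.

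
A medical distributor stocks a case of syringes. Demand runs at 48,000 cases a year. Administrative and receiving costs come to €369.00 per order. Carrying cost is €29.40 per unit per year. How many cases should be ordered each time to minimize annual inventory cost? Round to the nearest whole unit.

EOQ = √(2DS / H) = √(2 × 48,000 × 369 / 29.4).
= √(35,424,000 / 29.4) = √1,204,897.9592 ≈ 1097.678.

Q* ≈ 1,098 cases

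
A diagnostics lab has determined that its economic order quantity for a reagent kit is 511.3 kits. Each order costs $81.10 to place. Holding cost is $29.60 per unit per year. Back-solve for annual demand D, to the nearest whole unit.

D ≈ 47,708 kits per year

The basic EOQ model gives Q* = √(2DS/H); rearrange for the unknown.
From Q* = √(2DS/H): D = Q*²H / (2S) = 511.3² × 29.6 / (2 × 81.1) = 47708.136.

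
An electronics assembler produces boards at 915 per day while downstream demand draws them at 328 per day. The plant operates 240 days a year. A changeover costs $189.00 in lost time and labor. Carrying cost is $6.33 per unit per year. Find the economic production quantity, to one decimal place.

Q* ≈ 2,706.9 boards

Annual demand D = 328 × 240 = 78,720.
Production build-up factor (1 − d/p) = 1 − 328/915 = 0.6415.
Q* = √(2DS / (H(1 − d/p))) = √(2 × 78,720 × 189 / (6.33 × 0.6415)).
= √(29,756,160 / 4.0609) ≈ 2706.937.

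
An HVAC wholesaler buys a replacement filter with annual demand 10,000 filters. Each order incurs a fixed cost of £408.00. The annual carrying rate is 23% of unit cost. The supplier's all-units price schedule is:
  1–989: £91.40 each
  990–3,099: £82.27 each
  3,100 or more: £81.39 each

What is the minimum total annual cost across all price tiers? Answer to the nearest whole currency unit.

Holding cost per unit per year at price C is H = 0.23·C.
Evaluate total cost at each tier's feasible EOQ or, if the EOQ is below the tier, at the tier's minimum quantity.
EOQ at £91.40 = 623.0 (feasible in tier 1): TC = 10,000×£91.40 + (10,000/623.0)×408 + (623.0/2)×0.23×£91.40 = £927,097.31.
EOQ at £82.27 = 656.7 < 990, so use break Q=990: TC = 10,000×£82.27 + (10,000/990.0)×408 + (990.0/2)×0.23×£82.27 = £836,187.65.
EOQ at £81.39 = 660.2 < 3100, so use break Q=3100: TC = 10,000×£81.39 + (10,000/3100.0)×408 + (3100.0/2)×0.23×£81.39 = £844,231.66.
Lowest total cost among the candidates is at Q = 990.0.

TC* ≈ £836,188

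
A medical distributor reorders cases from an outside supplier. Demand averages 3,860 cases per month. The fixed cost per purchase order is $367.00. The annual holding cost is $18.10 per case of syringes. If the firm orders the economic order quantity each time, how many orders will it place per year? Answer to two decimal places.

N ≈ 33.80 orders per year

Annual demand D = 3,860 × 12 = 46,320.
EOQ = √(2DS/H) = √(2 × 46,320 × 367 / 18.1) ≈ 1370.54.
Orders per year = D / Q* = 46,320 / 1370.54 ≈ 33.797.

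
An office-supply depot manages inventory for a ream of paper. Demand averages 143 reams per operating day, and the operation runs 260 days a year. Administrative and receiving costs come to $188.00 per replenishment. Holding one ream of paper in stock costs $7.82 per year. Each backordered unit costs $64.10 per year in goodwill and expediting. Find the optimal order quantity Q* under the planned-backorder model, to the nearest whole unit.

Annual demand D = 143 × 260 = 37,180.
With planned backorders, Q* = √(2DS/H) · √((H+B)/B).
√(2DS/H) = √(2 × 37,180 × 188 / 7.82) = 1337.043.
√((H+B)/B) = √((7.82+64.1)/64.1) = 1.0592.
Q* ≈ 1416.254.

Q* ≈ 1,416 reams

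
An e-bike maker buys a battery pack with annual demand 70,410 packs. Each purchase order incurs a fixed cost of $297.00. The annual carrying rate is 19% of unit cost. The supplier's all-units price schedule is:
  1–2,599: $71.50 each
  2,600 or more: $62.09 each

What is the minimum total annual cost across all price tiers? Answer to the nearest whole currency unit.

TC* ≈ $4,395,136

Holding cost per unit per year at price C is H = 0.19·C.
Candidates are each tier's EOQ (if it falls in that tier) and each price-break quantity.
EOQ at $71.50 = 1754.6 (feasible in tier 1): TC = 70,410×$71.50 + (70,410/1754.6)×297 + (1754.6/2)×0.19×$71.50 = $5,058,151.38.
EOQ at $62.09 = 1882.9 < 2600, so use break Q=2600: TC = 70,410×$62.09 + (70,410/2600.0)×297 + (2600.0/2)×0.19×$62.09 = $4,395,136.12.
Lowest total cost among the candidates is at Q = 2600.0.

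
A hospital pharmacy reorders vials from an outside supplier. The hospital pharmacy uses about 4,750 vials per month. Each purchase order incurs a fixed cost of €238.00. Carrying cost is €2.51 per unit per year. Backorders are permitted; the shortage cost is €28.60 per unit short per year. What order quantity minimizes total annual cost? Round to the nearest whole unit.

Annual demand D = 4,750 × 12 = 57,000.
With planned backorders, Q* = √(2DS/H) · √((H+B)/B).
√(2DS/H) = √(2 × 57,000 × 238 / 2.51) = 3287.790.
√((H+B)/B) = √((2.51+28.6)/28.6) = 1.0430.
Q* ≈ 3429.028.

Q* ≈ 3,429 vials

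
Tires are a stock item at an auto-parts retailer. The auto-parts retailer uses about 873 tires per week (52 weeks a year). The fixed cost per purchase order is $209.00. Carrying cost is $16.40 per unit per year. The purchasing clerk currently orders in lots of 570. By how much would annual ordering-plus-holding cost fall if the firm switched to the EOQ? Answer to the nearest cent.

Annual demand D = 873 × 52 = 45,396.
EOQ = √(2DS/H) = √(2 × 45,396 × 209 / 16.4) ≈ 1075.66.
Cost at Q* = (D/Q*)S + (Q*/2)H = √(2DSH) ≈ $17,640.82.
Cost at Q = 570: (45,396/570)×209 + (570/2)×16.4 = $16,645.20 + $4,674.00 = $21,319.20.
Excess = $21,319.20 − $17,640.82 = $3,678.38.

Extra cost ≈ $3,678.38 per year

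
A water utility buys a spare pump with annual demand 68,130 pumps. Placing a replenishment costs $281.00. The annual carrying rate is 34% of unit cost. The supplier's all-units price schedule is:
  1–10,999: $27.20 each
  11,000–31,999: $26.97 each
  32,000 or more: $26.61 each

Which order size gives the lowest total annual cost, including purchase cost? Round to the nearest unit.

Holding cost per unit per year at price C is H = 0.34·C.
Evaluate total cost at each tier's feasible EOQ or, if the EOQ is below the tier, at the tier's minimum quantity.
EOQ at $27.20 = 2034.8 (feasible in tier 1): TC = 68,130×$27.20 + (68,130/2034.8)×281 + (2034.8/2)×0.34×$27.20 = $1,871,953.47.
EOQ at $26.97 = 2043.4 < 11000, so use break Q=11000: TC = 68,130×$26.97 + (68,130/11000.0)×281 + (11000.0/2)×0.34×$26.97 = $1,889,640.41.
EOQ at $26.61 = 2057.2 < 32000, so use break Q=32000: TC = 68,130×$26.61 + (68,130/32000.0)×281 + (32000.0/2)×0.34×$26.61 = $1,958,295.97.
Lowest total cost is $1,871,953.47 at Q = 2034.8.

Q* ≈ 2,035 pumps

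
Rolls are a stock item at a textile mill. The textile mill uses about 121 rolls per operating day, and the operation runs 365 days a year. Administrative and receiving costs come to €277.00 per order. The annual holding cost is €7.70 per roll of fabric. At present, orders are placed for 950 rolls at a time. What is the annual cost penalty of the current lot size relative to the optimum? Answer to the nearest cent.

Extra cost ≈ €2,809.23 per year

Annual demand D = 121 × 365 = 44,165.
EOQ = √(2DS/H) = √(2 × 44,165 × 277 / 7.7) ≈ 1782.58.
Cost at Q* = (D/Q*)S + (Q*/2)H = √(2DSH) ≈ €13,725.85.
Cost at Q = 950: (44,165/950)×277 + (950/2)×7.7 = €12,877.58 + €3,657.50 = €16,535.08.
Excess = €16,535.08 − €13,725.85 = €2,809.23.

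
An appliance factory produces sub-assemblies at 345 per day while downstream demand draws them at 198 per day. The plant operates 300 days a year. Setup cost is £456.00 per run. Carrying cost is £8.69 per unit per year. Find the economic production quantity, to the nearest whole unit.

Q* ≈ 3,825 sub-assemblies

Annual demand D = 198 × 300 = 59,400.
Production build-up factor (1 − d/p) = 1 − 198/345 = 0.4261.
Q* = √(2DS / (H(1 − d/p))) = √(2 × 59,400 × 456 / (8.69 × 0.4261)).
= √(54,172,800 / 3.7027) ≈ 3825.002.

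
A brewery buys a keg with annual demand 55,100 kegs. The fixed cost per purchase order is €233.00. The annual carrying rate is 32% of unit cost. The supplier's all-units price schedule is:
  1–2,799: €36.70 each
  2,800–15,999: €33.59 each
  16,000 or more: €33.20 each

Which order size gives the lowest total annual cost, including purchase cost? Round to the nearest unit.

Q* ≈ 2,800 kegs

Holding cost per unit per year at price C is H = 0.32·C.
Evaluate total cost at each tier's feasible EOQ or, if the EOQ is below the tier, at the tier's minimum quantity.
EOQ at €36.70 = 1478.6 (feasible in tier 1): TC = 55,100×€36.70 + (55,100/1478.6)×233 + (1478.6/2)×0.32×€36.70 = €2,039,535.08.
EOQ at €33.59 = 1545.6 < 2800, so use break Q=2800: TC = 55,100×€33.59 + (55,100/2800.0)×233 + (2800.0/2)×0.32×€33.59 = €1,870,442.43.
EOQ at €33.20 = 1554.6 < 16000, so use break Q=16000: TC = 55,100×€33.20 + (55,100/16000.0)×233 + (16000.0/2)×0.32×€33.20 = €1,915,114.39.
Lowest total cost is €1,870,442.43 at Q = 2800.0.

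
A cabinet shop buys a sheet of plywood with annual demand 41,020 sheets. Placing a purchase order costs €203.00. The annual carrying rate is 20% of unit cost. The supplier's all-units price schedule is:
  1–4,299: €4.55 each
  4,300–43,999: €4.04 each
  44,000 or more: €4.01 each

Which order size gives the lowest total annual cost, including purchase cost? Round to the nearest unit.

Holding cost per unit per year at price C is H = 0.20·C.
Candidates are each tier's EOQ (if it falls in that tier) and each price-break quantity.
EOQ at €4.55 = 4278.0 (feasible in tier 1): TC = 41,020×€4.55 + (41,020/4278.0)×203 + (4278.0/2)×0.20×€4.55 = €190,533.97.
EOQ at €4.04 = 4540.0 (feasible in tier 2): TC = 41,020×€4.04 + (41,020/4540.0)×203 + (4540.0/2)×0.20×€4.04 = €169,389.11.
EOQ at €4.01 = 4556.9 < 44000, so use break Q=44000: TC = 41,020×€4.01 + (41,020/44000.0)×203 + (44000.0/2)×0.20×€4.01 = €182,323.45.
Lowest total cost is €169,389.11 at Q = 4540.0.

Q* ≈ 4,540 sheets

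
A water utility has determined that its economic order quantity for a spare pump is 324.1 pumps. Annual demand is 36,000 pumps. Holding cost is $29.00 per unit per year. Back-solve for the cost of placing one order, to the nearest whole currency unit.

S ≈ $42

The basic EOQ model gives Q* = √(2DS/H); rearrange for the unknown.
From Q* = √(2DS/H): S = Q*²H / (2D) = 324.1² × 29 / (2 × 36,000) = 42.3081.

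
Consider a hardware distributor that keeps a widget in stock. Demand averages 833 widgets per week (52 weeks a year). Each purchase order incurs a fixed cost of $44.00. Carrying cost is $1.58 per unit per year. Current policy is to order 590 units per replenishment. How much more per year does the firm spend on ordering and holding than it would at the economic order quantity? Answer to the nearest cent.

Extra cost ≈ $1,242.34 per year

Annual demand D = 833 × 52 = 43,316.
EOQ = √(2DS/H) = √(2 × 43,316 × 44 / 1.58) ≈ 1553.23.
Cost at Q* = (D/Q*)S + (Q*/2)H = √(2DSH) ≈ $2,454.11.
Cost at Q = 590: (43,316/590)×44 + (590/2)×1.58 = $3,230.35 + $466.10 = $3,696.45.
Excess = $3,696.45 − $2,454.11 = $1,242.34.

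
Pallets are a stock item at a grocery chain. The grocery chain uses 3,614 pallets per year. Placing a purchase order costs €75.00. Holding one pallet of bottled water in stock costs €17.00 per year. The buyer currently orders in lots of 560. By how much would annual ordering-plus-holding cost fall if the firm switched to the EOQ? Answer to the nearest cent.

Extra cost ≈ €2,208.28 per year

EOQ = √(2DS/H) = √(2 × 3,614 × 75 / 17) ≈ 178.57.
Cost at Q* = (D/Q*)S + (Q*/2)H = √(2DSH) ≈ €3,035.74.
Cost at Q = 560: (3,614/560)×75 + (560/2)×17 = €484.02 + €4,760.00 = €5,244.02.
Excess = €5,244.02 − €3,035.74 = €2,208.28.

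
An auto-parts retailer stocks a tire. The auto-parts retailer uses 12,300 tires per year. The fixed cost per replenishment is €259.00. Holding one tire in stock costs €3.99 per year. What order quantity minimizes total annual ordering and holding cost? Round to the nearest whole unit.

EOQ = √(2DS / H) = √(2 × 12,300 × 259 / 3.99).
= √(6,371,400 / 3.99) = √1,596,842.1053 ≈ 1263.662.

Q* ≈ 1,264 tires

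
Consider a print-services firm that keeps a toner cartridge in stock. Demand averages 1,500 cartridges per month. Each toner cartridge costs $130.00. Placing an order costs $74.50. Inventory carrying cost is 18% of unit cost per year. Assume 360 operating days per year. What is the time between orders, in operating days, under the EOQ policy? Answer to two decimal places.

Annual demand D = 1,500 × 12 = 18,000.
Holding cost H = 0.18 × $130.00 = $23.4000 per unit per year.
Q* = √(2DS/H) = √(2 × 18,000 × 74.5 / 23.4) ≈ 338.55.
Cycle time = Q*/D × 360 = 338.55 / 18,000 × 360 ≈ 6.771 days.

T ≈ 6.77 days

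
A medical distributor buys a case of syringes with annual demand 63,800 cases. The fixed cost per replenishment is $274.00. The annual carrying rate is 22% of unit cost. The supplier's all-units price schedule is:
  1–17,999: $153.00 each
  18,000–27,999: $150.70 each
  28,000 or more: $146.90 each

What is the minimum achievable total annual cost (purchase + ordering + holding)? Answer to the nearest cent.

TC* ≈ $9,795,705.02

Holding cost per unit per year at price C is H = 0.22·C.
For each price level, check whether its EOQ is feasible; otherwise the best quantity at that price is the breakpoint.
EOQ at $153.00 = 1019.2 (feasible in tier 1): TC = 63,800×$153.00 + (63,800/1019.2)×274 + (1019.2/2)×0.22×$153.00 = $9,795,705.02.
EOQ at $150.70 = 1026.9 < 18000, so use break Q=18000: TC = 63,800×$150.70 + (63,800/18000.0)×274 + (18000.0/2)×0.22×$150.70 = $9,914,017.18.
EOQ at $146.90 = 1040.1 < 28000, so use break Q=28000: TC = 63,800×$146.90 + (63,800/28000.0)×274 + (28000.0/2)×0.22×$146.90 = $9,825,296.33.
Lowest total cost among the candidates is at Q = 1019.2.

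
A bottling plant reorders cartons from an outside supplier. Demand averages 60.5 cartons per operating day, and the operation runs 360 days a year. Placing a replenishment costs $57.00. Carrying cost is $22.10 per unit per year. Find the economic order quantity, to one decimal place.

Q* ≈ 335.2 cartons

Annual demand D = 60.5 × 360 = 21,780.
EOQ = √(2DS / H) = √(2 × 21,780 × 57 / 22.1).
= √(2,482,920 / 22.1) = √112,349.3213 ≈ 335.186.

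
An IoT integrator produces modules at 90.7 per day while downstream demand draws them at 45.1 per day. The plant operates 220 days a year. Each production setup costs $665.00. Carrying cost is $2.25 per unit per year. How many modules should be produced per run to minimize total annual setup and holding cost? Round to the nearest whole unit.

Q* ≈ 3,416 modules

Annual demand D = 45.1 × 220 = 9,922.
Production build-up factor (1 − d/p) = 1 − 45.1/90.7 = 0.5028.
Q* = √(2DS / (H(1 − d/p))) = √(2 × 9,922 × 665 / (2.25 × 0.5028)).
= √(13,196,260 / 1.1312) ≈ 3415.509.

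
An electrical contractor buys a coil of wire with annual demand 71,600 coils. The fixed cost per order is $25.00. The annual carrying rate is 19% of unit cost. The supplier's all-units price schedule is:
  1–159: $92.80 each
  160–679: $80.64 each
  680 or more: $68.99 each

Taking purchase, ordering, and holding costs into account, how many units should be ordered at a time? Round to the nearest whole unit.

Holding cost per unit per year at price C is H = 0.19·C.
Candidates are each tier's EOQ (if it falls in that tier) and each price-break quantity.
Tier 1 ($92.80): EOQ = 450.6 exceeds tier's upper bound 159, so this tier is dominated.
EOQ at $80.64 = 483.4 (feasible in tier 2): TC = 71,600×$80.64 + (71,600/483.4)×25 + (483.4/2)×0.19×$80.64 = $5,781,230.17.
EOQ at $68.99 = 522.6 < 680, so use break Q=680: TC = 71,600×$68.99 + (71,600/680.0)×25 + (680.0/2)×0.19×$68.99 = $4,946,773.11.
Lowest total cost is $4,946,773.11 at Q = 680.0.

Q* ≈ 680 coils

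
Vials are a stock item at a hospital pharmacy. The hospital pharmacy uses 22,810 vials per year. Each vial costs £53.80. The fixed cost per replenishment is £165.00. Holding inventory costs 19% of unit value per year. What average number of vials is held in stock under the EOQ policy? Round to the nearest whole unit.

Average inventory ≈ 429 vials

Holding cost H = 0.19 × £53.80 = £10.2220 per unit per year.
EOQ = √(2DS/H) = √(2 × 22,810 × 165 / 10.222) ≈ 858.13.
Average inventory = Q*/2 ≈ 858.13 / 2 = 429.064.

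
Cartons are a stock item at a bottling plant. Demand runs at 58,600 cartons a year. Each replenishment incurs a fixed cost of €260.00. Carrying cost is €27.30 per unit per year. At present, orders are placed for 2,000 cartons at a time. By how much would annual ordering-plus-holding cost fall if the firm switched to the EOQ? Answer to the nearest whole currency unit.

EOQ = √(2DS/H) = √(2 × 58,600 × 260 / 27.3) ≈ 1056.50.
Cost at Q* = (D/Q*)S + (Q*/2)H = √(2DSH) ≈ €28,842.43.
Cost at Q = 2,000: (58,600/2,000)×260 + (2,000/2)×27.3 = €7,618.00 + €27,300.00 = €34,918.00.
Excess = €34,918.00 − €28,842.43 = €6,075.57.

Extra cost ≈ €6,076 per year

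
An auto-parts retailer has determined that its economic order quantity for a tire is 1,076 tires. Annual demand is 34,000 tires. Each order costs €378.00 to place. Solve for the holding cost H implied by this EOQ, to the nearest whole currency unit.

H ≈ €22

Squaring Q* = √(2DS/H) gives Q*² = 2DS/H.
From Q* = √(2DS/H): H = 2DS / Q*² = 2 × 34,000 × 378 / 1,076² = 22.2012.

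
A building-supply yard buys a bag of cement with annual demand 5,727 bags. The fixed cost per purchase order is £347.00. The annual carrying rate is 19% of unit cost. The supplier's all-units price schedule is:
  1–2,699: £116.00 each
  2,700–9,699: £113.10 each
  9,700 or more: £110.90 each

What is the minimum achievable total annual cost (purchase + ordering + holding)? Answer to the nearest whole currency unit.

Holding cost per unit per year at price C is H = 0.19·C.
Candidates are each tier's EOQ (if it falls in that tier) and each price-break quantity.
EOQ at £116.00 = 424.7 (feasible in tier 1): TC = 5,727×£116.00 + (5,727/424.7)×347 + (424.7/2)×0.19×£116.00 = £673,691.42.
EOQ at £113.10 = 430.1 < 2700, so use break Q=2700: TC = 5,727×£113.10 + (5,727/2700.0)×347 + (2700.0/2)×0.19×£113.10 = £677,469.88.
EOQ at £110.90 = 434.3 < 9700, so use break Q=9700: TC = 5,727×£110.90 + (5,727/9700.0)×347 + (9700.0/2)×0.19×£110.90 = £737,523.52.
Lowest total cost among the candidates is at Q = 424.7.

TC* ≈ £673,691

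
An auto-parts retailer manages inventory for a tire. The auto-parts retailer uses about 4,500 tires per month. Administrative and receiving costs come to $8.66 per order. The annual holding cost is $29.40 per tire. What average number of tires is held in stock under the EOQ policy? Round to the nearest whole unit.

Annual demand D = 4,500 × 12 = 54,000.
EOQ = √(2DS/H) = √(2 × 54,000 × 8.66 / 29.4) ≈ 178.36.
Average inventory = Q*/2 ≈ 178.36 / 2 = 89.180.

Average inventory ≈ 89 tires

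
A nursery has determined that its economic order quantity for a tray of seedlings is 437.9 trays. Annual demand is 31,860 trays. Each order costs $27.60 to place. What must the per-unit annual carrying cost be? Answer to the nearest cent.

Squaring Q* = √(2DS/H) gives Q*² = 2DS/H.
From Q* = √(2DS/H): H = 2DS / Q*² = 2 × 31,860 × 27.6 / 437.9² = 9.1714.

H ≈ $9.17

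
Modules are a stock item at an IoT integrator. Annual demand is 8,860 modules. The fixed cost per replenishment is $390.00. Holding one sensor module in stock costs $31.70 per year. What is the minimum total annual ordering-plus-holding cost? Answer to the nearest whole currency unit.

Q* = √(2DS/H) = √(2 × 8,860 × 390 / 31.7) ≈ 466.91.
At Q*, ordering cost (D/Q*)S equals holding cost (Q*/2)H, each = √(DSH/2).
Minimum total = √(2DSH) = √(2 × 8,860 × 390 × 31.7) ≈ 14801.093.

TC* ≈ $14,801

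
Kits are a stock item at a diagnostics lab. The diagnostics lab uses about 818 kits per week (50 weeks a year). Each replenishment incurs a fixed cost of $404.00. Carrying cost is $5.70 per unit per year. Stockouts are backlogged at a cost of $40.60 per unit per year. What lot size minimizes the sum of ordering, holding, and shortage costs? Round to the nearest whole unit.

Q* ≈ 2,571 kits

Annual demand D = 818 × 50 = 40,900.
With planned backorders, Q* = √(2DS/H) · √((H+B)/B).
√(2DS/H) = √(2 × 40,900 × 404 / 5.7) = 2407.853.
√((H+B)/B) = √((5.7+40.6)/40.6) = 1.0679.
Q* ≈ 2571.327.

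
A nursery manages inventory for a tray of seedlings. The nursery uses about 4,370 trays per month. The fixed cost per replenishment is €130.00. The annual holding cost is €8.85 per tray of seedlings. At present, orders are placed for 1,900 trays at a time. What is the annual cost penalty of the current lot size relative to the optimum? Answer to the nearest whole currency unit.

Annual demand D = 4,370 × 12 = 52,440.
EOQ = √(2DS/H) = √(2 × 52,440 × 130 / 8.85) ≈ 1241.21.
Cost at Q* = (D/Q*)S + (Q*/2)H = √(2DSH) ≈ €10,984.74.
Cost at Q = 1,900: (52,440/1,900)×130 + (1,900/2)×8.85 = €3,588.00 + €8,407.50 = €11,995.50.
Excess = €11,995.50 − €10,984.74 = €1,010.76.

Extra cost ≈ €1,011 per year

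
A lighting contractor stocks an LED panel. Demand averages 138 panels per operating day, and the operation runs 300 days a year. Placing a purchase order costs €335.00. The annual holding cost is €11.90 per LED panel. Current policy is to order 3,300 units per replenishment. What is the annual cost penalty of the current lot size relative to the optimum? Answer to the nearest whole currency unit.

Extra cost ≈ €5,670 per year

Annual demand D = 138 × 300 = 41,400.
EOQ = √(2DS/H) = √(2 × 41,400 × 335 / 11.9) ≈ 1526.74.
Cost at Q* = (D/Q*)S + (Q*/2)H = √(2DSH) ≈ €18,168.16.
Cost at Q = 3,300: (41,400/3,300)×335 + (3,300/2)×11.9 = €4,202.73 + €19,635.00 = €23,837.73.
Excess = €23,837.73 − €18,168.16 = €5,669.56.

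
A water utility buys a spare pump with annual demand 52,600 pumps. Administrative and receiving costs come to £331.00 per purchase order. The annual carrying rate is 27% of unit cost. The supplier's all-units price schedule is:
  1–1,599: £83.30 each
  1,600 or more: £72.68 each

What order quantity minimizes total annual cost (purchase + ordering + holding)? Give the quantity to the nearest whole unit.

Q* ≈ 1,600 pumps

Holding cost per unit per year at price C is H = 0.27·C.
Evaluate total cost at each tier's feasible EOQ or, if the EOQ is below the tier, at the tier's minimum quantity.
EOQ at £83.30 = 1244.3 (feasible in tier 1): TC = 52,600×£83.30 + (52,600/1244.3)×331 + (1244.3/2)×0.27×£83.30 = £4,409,565.06.
EOQ at £72.68 = 1332.1 < 1600, so use break Q=1600: TC = 52,600×£72.68 + (52,600/1600.0)×331 + (1600.0/2)×0.27×£72.68 = £3,849,548.51.
Lowest total cost is £3,849,548.51 at Q = 1600.0.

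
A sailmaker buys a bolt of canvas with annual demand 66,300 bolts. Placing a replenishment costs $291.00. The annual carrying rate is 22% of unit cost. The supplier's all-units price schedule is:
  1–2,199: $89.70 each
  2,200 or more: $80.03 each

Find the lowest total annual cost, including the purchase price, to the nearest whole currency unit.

Holding cost per unit per year at price C is H = 0.22·C.
For each price level, check whether its EOQ is feasible; otherwise the best quantity at that price is the breakpoint.
EOQ at $89.70 = 1398.3 (feasible in tier 1): TC = 66,300×$89.70 + (66,300/1398.3)×291 + (1398.3/2)×0.22×$89.70 = $5,974,704.71.
EOQ at $80.03 = 1480.4 < 2200, so use break Q=2200: TC = 66,300×$80.03 + (66,300/2200.0)×291 + (2200.0/2)×0.22×$80.03 = $5,334,125.94.
Lowest total cost among the candidates is at Q = 2200.0.

TC* ≈ $5,334,126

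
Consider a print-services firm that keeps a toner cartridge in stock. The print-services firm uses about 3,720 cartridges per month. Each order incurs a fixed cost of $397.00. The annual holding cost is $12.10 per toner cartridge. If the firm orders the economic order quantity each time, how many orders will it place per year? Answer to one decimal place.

Annual demand D = 3,720 × 12 = 44,640.
The optimal lot size = √(2DS/H) = √(2 × 44,640 × 397 / 12.1) ≈ 1711.51.
Orders per year = D / Q* = 44,640 / 1711.51 ≈ 26.082.

N ≈ 26.1 orders per year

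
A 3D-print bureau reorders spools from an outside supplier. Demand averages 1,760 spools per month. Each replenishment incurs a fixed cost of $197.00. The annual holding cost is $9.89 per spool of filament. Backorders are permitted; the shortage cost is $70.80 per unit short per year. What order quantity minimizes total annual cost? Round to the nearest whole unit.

Q* ≈ 979 spools

Annual demand D = 1,760 × 12 = 21,120.
With planned backorders, Q* = √(2DS/H) · √((H+B)/B).
√(2DS/H) = √(2 × 21,120 × 197 / 9.89) = 917.269.
√((H+B)/B) = √((9.89+70.8)/70.8) = 1.0676.
Q* ≈ 979.242.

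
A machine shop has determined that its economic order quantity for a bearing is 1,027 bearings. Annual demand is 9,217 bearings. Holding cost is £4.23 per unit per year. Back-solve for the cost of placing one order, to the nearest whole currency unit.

Squaring Q* = √(2DS/H) gives Q*² = 2DS/H.
From Q* = √(2DS/H): S = Q*²H / (2D) = 1,027² × 4.23 / (2 × 9,217) = 242.0258.

S ≈ £242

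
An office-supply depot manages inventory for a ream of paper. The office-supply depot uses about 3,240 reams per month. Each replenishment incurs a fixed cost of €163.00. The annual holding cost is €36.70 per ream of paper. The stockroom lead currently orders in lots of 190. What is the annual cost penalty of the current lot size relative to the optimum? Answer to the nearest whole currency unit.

Extra cost ≈ €15,274 per year

Annual demand D = 3,240 × 12 = 38,880.
EOQ = √(2DS/H) = √(2 × 38,880 × 163 / 36.7) ≈ 587.68.
Cost at Q* = (D/Q*)S + (Q*/2)H = √(2DSH) ≈ €21,567.76.
Cost at Q = 190: (38,880/190)×163 + (190/2)×36.7 = €33,354.95 + €3,486.50 = €36,841.45.
Excess = €36,841.45 − €21,567.76 = €15,273.69.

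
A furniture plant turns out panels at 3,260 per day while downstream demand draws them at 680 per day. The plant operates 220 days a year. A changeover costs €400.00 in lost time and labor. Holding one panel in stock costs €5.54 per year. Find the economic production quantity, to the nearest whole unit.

Q* ≈ 5,225 panels

Annual demand D = 680 × 220 = 149,600.
Production build-up factor (1 − d/p) = 1 − 680/3,260 = 0.7914.
Q* = √(2DS / (H(1 − d/p))) = √(2 × 149,600 × 400 / (5.54 × 0.7914)).
= √(119,680,000 / 4.3844) ≈ 5224.622.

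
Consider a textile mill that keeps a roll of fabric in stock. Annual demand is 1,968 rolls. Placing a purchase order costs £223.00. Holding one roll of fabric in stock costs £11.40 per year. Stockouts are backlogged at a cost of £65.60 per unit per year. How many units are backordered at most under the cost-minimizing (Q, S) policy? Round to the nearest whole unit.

S* ≈ 45 rolls

With planned backorders, Q* = √(2DS/H) · √((H+B)/B).
√(2DS/H) = √(2 × 1,968 × 223 / 11.4) = 277.477.
√((H+B)/B) = √((11.4+65.6)/65.6) = 1.0834.
Q* ≈ 300.622.
S* = Q* · H/(H+B) = 300.622 × 11.4/77 ≈ 44.508.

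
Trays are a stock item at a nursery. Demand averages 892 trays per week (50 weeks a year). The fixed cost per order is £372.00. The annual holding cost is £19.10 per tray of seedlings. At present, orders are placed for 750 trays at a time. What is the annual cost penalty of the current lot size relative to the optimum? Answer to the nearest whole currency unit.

Extra cost ≈ £4,109 per year

Annual demand D = 892 × 50 = 44,600.
EOQ = √(2DS/H) = √(2 × 44,600 × 372 / 19.1) ≈ 1318.07.
Cost at Q* = (D/Q*)S + (Q*/2)H = √(2DSH) ≈ £25,175.06.
Cost at Q = 750: (44,600/750)×372 + (750/2)×19.1 = £22,121.60 + £7,162.50 = £29,284.10.
Excess = £29,284.10 − £25,175.06 = £4,109.04.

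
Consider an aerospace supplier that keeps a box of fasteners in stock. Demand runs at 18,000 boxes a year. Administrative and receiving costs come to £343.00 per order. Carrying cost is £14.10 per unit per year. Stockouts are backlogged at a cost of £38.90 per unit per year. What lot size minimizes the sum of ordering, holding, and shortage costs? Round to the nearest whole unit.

With planned backorders, Q* = √(2DS/H) · √((H+B)/B).
√(2DS/H) = √(2 × 18,000 × 343 / 14.1) = 935.812.
√((H+B)/B) = √((14.1+38.9)/38.9) = 1.1672.
Q* ≈ 1092.325.

Q* ≈ 1,092 boxes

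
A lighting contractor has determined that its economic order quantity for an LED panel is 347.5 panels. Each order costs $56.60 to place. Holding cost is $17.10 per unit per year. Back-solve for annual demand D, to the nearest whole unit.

D ≈ 18,241 panels per year

Invert the EOQ relation Q*² = 2DS/H.
From Q* = √(2DS/H): D = Q*²H / (2S) = 347.5² × 17.1 / (2 × 56.6) = 18241.448.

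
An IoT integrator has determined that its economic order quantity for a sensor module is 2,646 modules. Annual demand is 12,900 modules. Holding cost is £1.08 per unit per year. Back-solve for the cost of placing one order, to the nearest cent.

The basic EOQ model gives Q* = √(2DS/H); rearrange for the unknown.
From Q* = √(2DS/H): S = Q*²H / (2D) = 2,646² × 1.08 / (2 × 12,900) = 293.0783.

S ≈ £293.08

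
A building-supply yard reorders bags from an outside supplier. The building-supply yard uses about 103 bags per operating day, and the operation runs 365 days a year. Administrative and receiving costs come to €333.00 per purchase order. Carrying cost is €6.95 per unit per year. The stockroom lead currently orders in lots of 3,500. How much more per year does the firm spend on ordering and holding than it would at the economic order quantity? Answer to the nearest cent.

Annual demand D = 103 × 365 = 37,595.
EOQ = √(2DS/H) = √(2 × 37,595 × 333 / 6.95) ≈ 1898.06.
Cost at Q* = (D/Q*)S + (Q*/2)H = √(2DSH) ≈ €13,191.51.
Cost at Q = 3,500: (37,595/3,500)×333 + (3,500/2)×6.95 = €3,576.90 + €12,162.50 = €15,739.40.
Excess = €15,739.40 − €13,191.51 = €2,547.88.

Extra cost ≈ €2,547.88 per year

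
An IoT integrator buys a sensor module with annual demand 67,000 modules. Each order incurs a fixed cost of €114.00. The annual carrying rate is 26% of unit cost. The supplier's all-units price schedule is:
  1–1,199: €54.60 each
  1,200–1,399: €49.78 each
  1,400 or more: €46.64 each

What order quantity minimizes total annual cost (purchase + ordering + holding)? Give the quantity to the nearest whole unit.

Q* ≈ 1,400 modules

Holding cost per unit per year at price C is H = 0.26·C.
Candidates are each tier's EOQ (if it falls in that tier) and each price-break quantity.
EOQ at €54.60 = 1037.3 (feasible in tier 1): TC = 67,000×€54.60 + (67,000/1037.3)×114 + (1037.3/2)×0.26×€54.60 = €3,672,926.10.
EOQ at €49.78 = 1086.4 < 1200, so use break Q=1200: TC = 67,000×€49.78 + (67,000/1200.0)×114 + (1200.0/2)×0.26×€49.78 = €3,349,390.68.
EOQ at €46.64 = 1122.4 < 1400, so use break Q=1400: TC = 67,000×€46.64 + (67,000/1400.0)×114 + (1400.0/2)×0.26×€46.64 = €3,138,824.19.
Lowest total cost is €3,138,824.19 at Q = 1400.0.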